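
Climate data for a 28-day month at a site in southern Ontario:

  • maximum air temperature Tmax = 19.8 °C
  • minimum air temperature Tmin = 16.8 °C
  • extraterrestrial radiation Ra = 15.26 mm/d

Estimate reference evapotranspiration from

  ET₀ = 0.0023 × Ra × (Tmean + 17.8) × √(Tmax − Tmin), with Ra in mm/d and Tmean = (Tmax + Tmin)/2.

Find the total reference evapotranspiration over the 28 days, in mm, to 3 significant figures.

61.4 mm

Tmean = (19.8 + 16.8)/2 = 18.30 °C
ET₀ = 0.0023 × 15.26 × (18.30 + 17.8) × √3.0 = 0.0023 × 15.26 × 36.10 × 1.7321 = 2.1946 mm/d
Over 28 days: 2.1946 × 28 = 61.449 mm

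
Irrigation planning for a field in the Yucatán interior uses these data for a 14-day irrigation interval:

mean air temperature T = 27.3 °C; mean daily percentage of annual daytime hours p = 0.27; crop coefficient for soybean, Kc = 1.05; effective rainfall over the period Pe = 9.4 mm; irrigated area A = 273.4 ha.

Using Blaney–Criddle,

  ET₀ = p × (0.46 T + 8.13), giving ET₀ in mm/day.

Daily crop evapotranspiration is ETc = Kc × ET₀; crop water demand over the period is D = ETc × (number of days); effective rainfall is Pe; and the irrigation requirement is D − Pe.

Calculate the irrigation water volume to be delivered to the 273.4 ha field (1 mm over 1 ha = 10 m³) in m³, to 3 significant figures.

ET₀ = 0.27 × (0.46 × 27.3 + 8.13) = 0.27 × 20.688 = 5.5858 mm/d
ETc = Kc × ET₀ = 1.05 × 5.5858 = 5.8651 mm/d
Crop demand D = ETc × 14 d = 5.8651 × 14 = 82.111 mm
D − Pe = 82.111 − 9.4 = 72.711 mm
Volume = 72.711 mm × 273.4 ha × 10 = 198791.9 m³

199000 m³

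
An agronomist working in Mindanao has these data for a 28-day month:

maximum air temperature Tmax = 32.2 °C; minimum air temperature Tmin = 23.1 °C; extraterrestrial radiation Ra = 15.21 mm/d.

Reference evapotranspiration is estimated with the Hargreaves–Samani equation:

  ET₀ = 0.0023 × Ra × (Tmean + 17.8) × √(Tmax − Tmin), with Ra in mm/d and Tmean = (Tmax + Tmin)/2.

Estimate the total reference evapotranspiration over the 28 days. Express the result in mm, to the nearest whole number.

Tmean = (32.2 + 23.1)/2 = 27.65 °C
ET₀ = 0.0023 × 15.21 × (27.65 + 17.8) × √9.1 = 0.0023 × 15.21 × 45.45 × 3.0166 = 4.7963 mm/d
Over 28 days: 4.7963 × 28 = 134.296 mm

134 mm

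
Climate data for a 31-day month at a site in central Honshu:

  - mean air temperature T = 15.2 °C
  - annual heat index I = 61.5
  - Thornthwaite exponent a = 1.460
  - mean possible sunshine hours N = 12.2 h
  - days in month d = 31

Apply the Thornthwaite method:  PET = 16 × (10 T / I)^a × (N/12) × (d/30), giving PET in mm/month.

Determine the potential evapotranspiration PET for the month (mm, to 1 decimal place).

63.0 mm

10T/I = 10 × 15.2 / 61.5 = 2.4715
(10T/I)^a = 2.4715^1.460 = 3.7473
Uncorrected PET = 16 × 3.7473 = 59.957 mm
Correction = (N/12)(d/30) = (12.2/12)(31/30) = 1.0506
PET = 59.957 × 1.0506 = 62.991 mm/month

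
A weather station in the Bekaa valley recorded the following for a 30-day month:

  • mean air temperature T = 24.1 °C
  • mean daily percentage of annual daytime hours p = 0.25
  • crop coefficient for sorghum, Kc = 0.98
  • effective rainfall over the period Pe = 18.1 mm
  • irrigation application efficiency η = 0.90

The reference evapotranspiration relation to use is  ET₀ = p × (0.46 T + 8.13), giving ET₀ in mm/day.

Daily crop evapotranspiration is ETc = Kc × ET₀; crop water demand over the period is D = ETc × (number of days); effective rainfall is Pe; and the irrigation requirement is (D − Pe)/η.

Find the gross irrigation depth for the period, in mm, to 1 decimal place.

136.8 mm

ET₀ = 0.25 × (0.46 × 24.1 + 8.13) = 0.25 × 19.216 = 4.8040 mm/d
ETc = Kc × ET₀ = 0.98 × 4.8040 = 4.7079 mm/d
Crop demand D = ETc × 30 d = 4.7079 × 30 = 141.237 mm
D − Pe = 141.237 − 18.1 = 123.137 mm
Gross irrigation = 123.137 / 0.90 = 136.819 mm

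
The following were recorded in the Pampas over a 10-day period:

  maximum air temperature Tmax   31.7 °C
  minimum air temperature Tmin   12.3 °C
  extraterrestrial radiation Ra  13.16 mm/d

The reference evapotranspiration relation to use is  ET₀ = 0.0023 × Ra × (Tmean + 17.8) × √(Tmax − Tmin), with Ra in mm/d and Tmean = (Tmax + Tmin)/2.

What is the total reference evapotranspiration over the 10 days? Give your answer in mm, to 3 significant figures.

Tmean = (31.7 + 12.3)/2 = 22.00 °C
ET₀ = 0.0023 × 13.16 × (22.00 + 17.8) × √19.4 = 0.0023 × 13.16 × 39.80 × 4.4045 = 5.3060 mm/d
Over 10 days: 5.3060 × 10 = 53.060 mm

53.1 mm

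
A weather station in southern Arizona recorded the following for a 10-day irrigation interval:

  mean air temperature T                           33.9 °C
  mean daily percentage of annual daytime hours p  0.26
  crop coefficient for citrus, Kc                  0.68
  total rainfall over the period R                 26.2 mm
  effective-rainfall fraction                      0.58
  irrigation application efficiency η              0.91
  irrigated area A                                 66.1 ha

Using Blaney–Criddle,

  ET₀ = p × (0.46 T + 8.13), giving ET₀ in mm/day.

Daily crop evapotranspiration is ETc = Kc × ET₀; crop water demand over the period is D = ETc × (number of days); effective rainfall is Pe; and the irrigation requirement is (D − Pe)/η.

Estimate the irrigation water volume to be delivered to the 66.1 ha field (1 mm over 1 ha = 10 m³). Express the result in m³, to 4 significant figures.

ET₀ = 0.26 × (0.46 × 33.9 + 8.13) = 0.26 × 23.724 = 6.1682 mm/d
ETc = Kc × ET₀ = 0.68 × 6.1682 = 4.1944 mm/d
Crop demand D = ETc × 10 d = 4.1944 × 10 = 41.944 mm
Pe = 0.58 × 26.2 = 15.196 mm
D − Pe = 41.944 − 15.196 = 26.748 mm
Gross irrigation = 26.748 / 0.91 = 29.393 mm
Volume = 29.393 mm × 66.1 ha × 10 = 19428.8 m³

19430 m³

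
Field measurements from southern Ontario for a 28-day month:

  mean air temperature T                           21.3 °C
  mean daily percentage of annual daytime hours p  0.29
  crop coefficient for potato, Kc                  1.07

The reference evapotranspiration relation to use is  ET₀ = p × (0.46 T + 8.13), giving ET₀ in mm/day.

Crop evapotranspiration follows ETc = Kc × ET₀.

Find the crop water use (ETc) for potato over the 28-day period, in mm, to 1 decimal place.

155.8 mm

ET₀ = 0.29 × (0.46 × 21.3 + 8.13) = 0.29 × 17.928 = 5.1991 mm/d
ETc = Kc × ET₀ = 1.07 × 5.1991 = 5.5630 mm/d
Over 28 days: 5.5630 × 28 = 155.764 mm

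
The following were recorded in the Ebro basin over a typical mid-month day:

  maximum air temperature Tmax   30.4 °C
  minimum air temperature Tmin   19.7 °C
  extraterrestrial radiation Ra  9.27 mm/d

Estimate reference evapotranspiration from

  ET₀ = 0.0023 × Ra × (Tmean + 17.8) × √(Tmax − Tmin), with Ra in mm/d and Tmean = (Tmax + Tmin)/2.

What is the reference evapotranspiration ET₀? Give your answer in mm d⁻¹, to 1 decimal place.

3.0 mm d⁻¹

Tmean = (30.4 + 19.7)/2 = 25.05 °C
ET₀ = 0.0023 × 9.27 × (25.05 + 17.8) × √10.7 = 0.0023 × 9.27 × 42.85 × 3.2711 = 2.9885 mm/d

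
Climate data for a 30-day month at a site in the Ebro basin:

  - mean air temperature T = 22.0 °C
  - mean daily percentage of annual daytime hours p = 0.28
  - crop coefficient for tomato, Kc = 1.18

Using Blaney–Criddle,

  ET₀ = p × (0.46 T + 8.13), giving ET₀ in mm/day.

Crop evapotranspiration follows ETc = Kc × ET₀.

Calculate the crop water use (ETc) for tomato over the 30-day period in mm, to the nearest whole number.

181 mm

ET₀ = 0.28 × (0.46 × 22.0 + 8.13) = 0.28 × 18.250 = 5.1100 mm/d
ETc = Kc × ET₀ = 1.18 × 5.1100 = 6.0298 mm/d
Over 30 days: 6.0298 × 30 = 180.894 mm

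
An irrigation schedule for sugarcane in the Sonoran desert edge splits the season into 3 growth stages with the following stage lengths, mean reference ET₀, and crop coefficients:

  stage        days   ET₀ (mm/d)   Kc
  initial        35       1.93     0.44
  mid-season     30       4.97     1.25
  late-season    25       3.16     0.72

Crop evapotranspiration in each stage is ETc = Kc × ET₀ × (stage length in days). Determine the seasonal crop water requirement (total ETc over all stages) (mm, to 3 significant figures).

initial: 0.44 × 1.93 × 35 = 29.72 mm
mid-season: 1.25 × 4.97 × 30 = 186.38 mm
late-season: 0.72 × 3.16 × 25 = 56.88 mm
Seasonal total = 272.98 mm

273 mm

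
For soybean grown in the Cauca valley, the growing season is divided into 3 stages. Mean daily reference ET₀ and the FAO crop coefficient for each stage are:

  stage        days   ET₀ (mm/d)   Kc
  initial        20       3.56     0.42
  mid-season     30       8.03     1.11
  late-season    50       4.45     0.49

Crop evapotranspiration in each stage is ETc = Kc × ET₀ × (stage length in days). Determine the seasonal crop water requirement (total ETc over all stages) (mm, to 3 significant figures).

initial: 0.42 × 3.56 × 20 = 29.90 mm
mid-season: 1.11 × 8.03 × 30 = 267.40 mm
late-season: 0.49 × 4.45 × 50 = 109.03 mm
Seasonal total = 406.33 mm

406 mm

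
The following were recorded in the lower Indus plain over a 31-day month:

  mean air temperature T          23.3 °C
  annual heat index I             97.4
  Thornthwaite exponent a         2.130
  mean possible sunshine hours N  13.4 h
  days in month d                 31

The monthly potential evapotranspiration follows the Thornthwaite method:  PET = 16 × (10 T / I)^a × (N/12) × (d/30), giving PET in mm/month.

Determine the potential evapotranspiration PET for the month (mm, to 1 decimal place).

10T/I = 10 × 23.3 / 97.4 = 2.3922
(10T/I)^a = 2.3922^2.130 = 6.4097
Uncorrected PET = 16 × 6.4097 = 102.555 mm
Correction = (N/12)(d/30) = (13.4/12)(31/30) = 1.1539
PET = 102.555 × 1.1539 = 118.338 mm/month

118.3 mm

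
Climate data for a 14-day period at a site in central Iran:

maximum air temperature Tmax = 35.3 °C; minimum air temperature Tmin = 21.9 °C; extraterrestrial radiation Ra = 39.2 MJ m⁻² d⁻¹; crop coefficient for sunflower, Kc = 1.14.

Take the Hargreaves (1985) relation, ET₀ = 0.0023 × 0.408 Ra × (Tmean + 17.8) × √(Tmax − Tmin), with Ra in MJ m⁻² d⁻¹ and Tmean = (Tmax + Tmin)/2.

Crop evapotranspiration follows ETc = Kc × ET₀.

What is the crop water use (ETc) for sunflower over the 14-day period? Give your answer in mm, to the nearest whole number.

100 mm

Tmean = (35.3 + 21.9)/2 = 28.60 °C
0.408 Ra = 0.408 × 39.2 = 15.9936 mm/d equivalent
ET₀ = 0.0023 × 15.9936 × (28.60 + 17.8) × √13.4 = 0.0023 × 15.9936 × 46.40 × 3.6606 = 6.2480 mm/d
ETc = Kc × ET₀ = 1.14 × 6.2480 = 7.1227 mm/d
Over 14 days: 7.1227 × 14 = 99.718 mm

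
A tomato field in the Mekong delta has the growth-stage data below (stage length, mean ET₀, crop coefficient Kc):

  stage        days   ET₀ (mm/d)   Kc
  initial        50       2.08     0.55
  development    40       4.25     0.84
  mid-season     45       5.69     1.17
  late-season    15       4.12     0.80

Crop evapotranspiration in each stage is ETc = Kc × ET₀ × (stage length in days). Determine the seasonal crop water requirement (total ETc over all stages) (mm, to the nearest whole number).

549 mm

initial: 0.55 × 2.08 × 50 = 57.20 mm
development: 0.84 × 4.25 × 40 = 142.80 mm
mid-season: 1.17 × 5.69 × 45 = 299.58 mm
late-season: 0.80 × 4.12 × 15 = 49.44 mm
Seasonal total = 549.02 mm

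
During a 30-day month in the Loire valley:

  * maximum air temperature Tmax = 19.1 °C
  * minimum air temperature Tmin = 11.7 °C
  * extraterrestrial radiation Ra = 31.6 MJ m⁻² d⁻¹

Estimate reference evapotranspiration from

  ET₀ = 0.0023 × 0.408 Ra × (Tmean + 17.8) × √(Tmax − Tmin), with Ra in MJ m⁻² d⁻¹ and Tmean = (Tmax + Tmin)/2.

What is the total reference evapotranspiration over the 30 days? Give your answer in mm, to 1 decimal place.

Tmean = (19.1 + 11.7)/2 = 15.40 °C
0.408 Ra = 0.408 × 31.6 = 12.8928 mm/d equivalent
ET₀ = 0.0023 × 12.8928 × (15.40 + 17.8) × √7.4 = 0.0023 × 12.8928 × 33.20 × 2.7203 = 2.6781 mm/d
Over 30 days: 2.6781 × 30 = 80.343 mm

80.3 mm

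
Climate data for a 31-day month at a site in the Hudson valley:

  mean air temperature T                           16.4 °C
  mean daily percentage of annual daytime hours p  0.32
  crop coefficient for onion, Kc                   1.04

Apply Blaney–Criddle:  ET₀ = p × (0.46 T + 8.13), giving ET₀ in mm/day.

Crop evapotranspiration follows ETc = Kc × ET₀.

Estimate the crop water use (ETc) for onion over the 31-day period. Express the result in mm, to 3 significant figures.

ET₀ = 0.32 × (0.46 × 16.4 + 8.13) = 0.32 × 15.674 = 5.0157 mm/d
ETc = Kc × ET₀ = 1.04 × 5.0157 = 5.2163 mm/d
Over 31 days: 5.2163 × 31 = 161.705 mm

162 mm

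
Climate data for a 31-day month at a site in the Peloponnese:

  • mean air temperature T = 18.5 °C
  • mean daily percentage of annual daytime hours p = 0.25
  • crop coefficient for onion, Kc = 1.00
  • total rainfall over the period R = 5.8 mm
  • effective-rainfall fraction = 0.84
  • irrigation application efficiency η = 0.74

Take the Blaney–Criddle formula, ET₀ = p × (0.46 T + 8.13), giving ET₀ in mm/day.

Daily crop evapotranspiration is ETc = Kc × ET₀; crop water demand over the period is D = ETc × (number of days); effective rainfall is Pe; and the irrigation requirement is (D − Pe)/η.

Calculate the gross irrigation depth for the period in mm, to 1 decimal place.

ET₀ = 0.25 × (0.46 × 18.5 + 8.13) = 0.25 × 16.640 = 4.1600 mm/d
ETc = Kc × ET₀ = 1.00 × 4.1600 = 4.1600 mm/d
Crop demand D = ETc × 31 d = 4.1600 × 31 = 128.960 mm
Pe = 0.84 × 5.8 = 4.872 mm
D − Pe = 128.960 − 4.872 = 124.088 mm
Gross irrigation = 124.088 / 0.74 = 167.686 mm

167.7 mm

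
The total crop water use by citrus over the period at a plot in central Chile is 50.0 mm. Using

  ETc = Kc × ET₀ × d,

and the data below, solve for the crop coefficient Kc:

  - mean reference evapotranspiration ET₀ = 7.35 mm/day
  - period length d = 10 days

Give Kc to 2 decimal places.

0.68

ETc = Kc × ET₀ × d  ⇒  Kc = ETc / (ET₀ × d)
Kc = 50.0 / (7.35 × 10) = 50.0 / 73.50 = 0.6803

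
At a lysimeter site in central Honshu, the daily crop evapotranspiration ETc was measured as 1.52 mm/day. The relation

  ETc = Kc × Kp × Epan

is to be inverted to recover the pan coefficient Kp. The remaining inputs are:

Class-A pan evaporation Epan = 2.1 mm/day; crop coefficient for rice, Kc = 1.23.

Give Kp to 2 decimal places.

ETc = Kc × Kp × Epan  ⇒  Kp = ETc / (Kc × Epan)
Kp = 1.52 / (1.23 × 2.1) = 1.52 / 2.583 = 0.5885

0.59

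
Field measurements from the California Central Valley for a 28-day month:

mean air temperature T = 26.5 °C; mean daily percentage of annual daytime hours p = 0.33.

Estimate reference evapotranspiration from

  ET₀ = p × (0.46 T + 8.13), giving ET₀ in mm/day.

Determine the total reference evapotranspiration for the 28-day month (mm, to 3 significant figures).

ET₀ = 0.33 × (0.46 × 26.5 + 8.13) = 0.33 × 20.320 = 6.7056 mm/d
Monthly total = 6.7056 × 28 = 187.757 mm

188 mm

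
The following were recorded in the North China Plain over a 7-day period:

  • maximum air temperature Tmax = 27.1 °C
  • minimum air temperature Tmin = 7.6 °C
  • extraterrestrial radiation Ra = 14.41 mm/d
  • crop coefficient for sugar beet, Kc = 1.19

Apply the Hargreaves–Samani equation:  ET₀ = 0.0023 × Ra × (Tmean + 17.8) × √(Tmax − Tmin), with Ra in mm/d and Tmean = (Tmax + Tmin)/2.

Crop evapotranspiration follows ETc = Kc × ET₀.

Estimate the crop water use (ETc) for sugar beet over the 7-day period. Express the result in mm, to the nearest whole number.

43 mm

Tmean = (27.1 + 7.6)/2 = 17.35 °C
ET₀ = 0.0023 × 14.41 × (17.35 + 17.8) × √19.5 = 0.0023 × 14.41 × 35.15 × 4.4159 = 5.1444 mm/d
ETc = Kc × ET₀ = 1.19 × 5.1444 = 6.1218 mm/d
Over 7 days: 6.1218 × 7 = 42.853 mm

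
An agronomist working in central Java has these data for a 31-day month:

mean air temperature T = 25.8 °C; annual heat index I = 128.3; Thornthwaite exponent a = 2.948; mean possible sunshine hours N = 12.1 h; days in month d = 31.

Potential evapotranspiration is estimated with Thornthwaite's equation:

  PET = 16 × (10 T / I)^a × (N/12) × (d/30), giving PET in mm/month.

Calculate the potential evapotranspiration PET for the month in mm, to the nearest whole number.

10T/I = 10 × 25.8 / 128.3 = 2.0109
(10T/I)^a = 2.0109^2.948 = 7.8414
Uncorrected PET = 16 × 7.8414 = 125.462 mm
Correction = (N/12)(d/30) = (12.1/12)(31/30) = 1.0419
PET = 125.462 × 1.0419 = 130.719 mm/month

131 mm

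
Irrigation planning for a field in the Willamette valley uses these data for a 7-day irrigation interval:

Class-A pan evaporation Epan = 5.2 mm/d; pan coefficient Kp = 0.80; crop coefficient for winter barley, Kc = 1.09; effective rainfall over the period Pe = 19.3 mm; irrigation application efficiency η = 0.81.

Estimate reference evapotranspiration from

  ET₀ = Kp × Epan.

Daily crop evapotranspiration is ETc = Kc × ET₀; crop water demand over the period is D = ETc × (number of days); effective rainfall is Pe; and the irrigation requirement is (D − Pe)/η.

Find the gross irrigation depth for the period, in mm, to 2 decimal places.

15.36 mm

ET₀ = 0.80 × 5.2 = 4.1600 mm/d
ETc = Kc × ET₀ = 1.09 × 4.1600 = 4.5344 mm/d
Crop demand D = ETc × 7 d = 4.5344 × 7 = 31.741 mm
D − Pe = 31.741 − 19.3 = 12.441 mm
Gross irrigation = 12.441 / 0.81 = 15.359 mm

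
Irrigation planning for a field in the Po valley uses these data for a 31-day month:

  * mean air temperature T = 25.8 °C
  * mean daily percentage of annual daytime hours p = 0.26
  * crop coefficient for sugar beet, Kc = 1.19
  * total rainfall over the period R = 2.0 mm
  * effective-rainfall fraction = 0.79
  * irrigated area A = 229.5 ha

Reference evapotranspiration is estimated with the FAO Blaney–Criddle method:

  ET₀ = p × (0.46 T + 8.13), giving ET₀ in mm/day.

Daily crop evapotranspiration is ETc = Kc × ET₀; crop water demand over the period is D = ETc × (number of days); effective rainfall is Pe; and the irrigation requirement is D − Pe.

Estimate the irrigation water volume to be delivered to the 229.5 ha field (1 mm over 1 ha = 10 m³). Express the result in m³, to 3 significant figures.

ET₀ = 0.26 × (0.46 × 25.8 + 8.13) = 0.26 × 19.998 = 5.1995 mm/d
ETc = Kc × ET₀ = 1.19 × 5.1995 = 6.1874 mm/d
Crop demand D = ETc × 31 d = 6.1874 × 31 = 191.809 mm
Pe = 0.79 × 2.0 = 1.580 mm
D − Pe = 191.809 − 1.580 = 190.229 mm
Volume = 190.229 mm × 229.5 ha × 10 = 436575.6 m³

437000 m³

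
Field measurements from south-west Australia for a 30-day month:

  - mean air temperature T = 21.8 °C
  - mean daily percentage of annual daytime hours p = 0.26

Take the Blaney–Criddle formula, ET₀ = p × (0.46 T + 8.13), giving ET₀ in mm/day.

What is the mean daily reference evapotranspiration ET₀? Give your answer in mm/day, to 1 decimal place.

4.7 mm/day

ET₀ = 0.26 × (0.46 × 21.8 + 8.13) = 0.26 × 18.158 = 4.7211 mm/d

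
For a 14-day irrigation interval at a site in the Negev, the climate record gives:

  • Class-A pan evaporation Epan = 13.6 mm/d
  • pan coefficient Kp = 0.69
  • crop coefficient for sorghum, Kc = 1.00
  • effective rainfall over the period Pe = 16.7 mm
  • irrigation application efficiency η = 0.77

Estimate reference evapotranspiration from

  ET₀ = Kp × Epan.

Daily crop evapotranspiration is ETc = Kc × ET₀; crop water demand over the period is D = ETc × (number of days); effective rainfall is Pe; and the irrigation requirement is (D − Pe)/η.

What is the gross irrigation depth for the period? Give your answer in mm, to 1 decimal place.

148.9 mm

ET₀ = 0.69 × 13.6 = 9.3840 mm/d
ETc = Kc × ET₀ = 1.00 × 9.3840 = 9.3840 mm/d
Crop demand D = ETc × 14 d = 9.3840 × 14 = 131.376 mm
D − Pe = 131.376 − 16.7 = 114.676 mm
Gross irrigation = 114.676 / 0.77 = 148.930 mm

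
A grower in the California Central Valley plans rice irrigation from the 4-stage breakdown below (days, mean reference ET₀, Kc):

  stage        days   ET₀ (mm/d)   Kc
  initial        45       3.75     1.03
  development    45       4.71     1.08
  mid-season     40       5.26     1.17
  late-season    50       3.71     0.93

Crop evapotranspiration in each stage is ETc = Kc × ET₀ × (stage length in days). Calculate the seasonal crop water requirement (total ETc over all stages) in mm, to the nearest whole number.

initial: 1.03 × 3.75 × 45 = 173.81 mm
development: 1.08 × 4.71 × 45 = 228.91 mm
mid-season: 1.17 × 5.26 × 40 = 246.17 mm
late-season: 0.93 × 3.71 × 50 = 172.52 mm
Seasonal total = 821.41 mm

821 mm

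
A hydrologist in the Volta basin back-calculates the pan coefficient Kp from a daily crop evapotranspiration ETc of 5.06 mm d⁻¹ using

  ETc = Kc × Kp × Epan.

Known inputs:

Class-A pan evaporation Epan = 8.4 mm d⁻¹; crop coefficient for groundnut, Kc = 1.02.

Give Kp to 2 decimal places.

ETc = Kc × Kp × Epan  ⇒  Kp = ETc / (Kc × Epan)
Kp = 5.06 / (1.02 × 8.4) = 5.06 / 8.568 = 0.5906

0.59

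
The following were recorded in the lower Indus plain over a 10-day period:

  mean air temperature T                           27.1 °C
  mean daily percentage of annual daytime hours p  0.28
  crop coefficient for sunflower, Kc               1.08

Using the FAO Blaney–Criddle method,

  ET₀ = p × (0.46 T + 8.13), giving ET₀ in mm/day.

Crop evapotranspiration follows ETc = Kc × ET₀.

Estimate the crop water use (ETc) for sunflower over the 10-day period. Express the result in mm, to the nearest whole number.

62 mm

ET₀ = 0.28 × (0.46 × 27.1 + 8.13) = 0.28 × 20.596 = 5.7669 mm/d
ETc = Kc × ET₀ = 1.08 × 5.7669 = 6.2283 mm/d
Over 10 days: 6.2283 × 10 = 62.283 mm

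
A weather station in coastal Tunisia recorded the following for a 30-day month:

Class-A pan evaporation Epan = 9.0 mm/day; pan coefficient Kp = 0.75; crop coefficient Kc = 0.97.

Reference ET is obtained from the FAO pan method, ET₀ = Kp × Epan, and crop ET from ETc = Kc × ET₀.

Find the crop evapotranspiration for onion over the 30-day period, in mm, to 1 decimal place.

196.4 mm

ET₀ = 0.75 × 9.0 = 6.7500 mm/d
ETc = Kc × ET₀ = 0.97 × 6.7500 = 6.5475 mm/d
Over 30 days: 6.5475 × 30 = 196.425 mm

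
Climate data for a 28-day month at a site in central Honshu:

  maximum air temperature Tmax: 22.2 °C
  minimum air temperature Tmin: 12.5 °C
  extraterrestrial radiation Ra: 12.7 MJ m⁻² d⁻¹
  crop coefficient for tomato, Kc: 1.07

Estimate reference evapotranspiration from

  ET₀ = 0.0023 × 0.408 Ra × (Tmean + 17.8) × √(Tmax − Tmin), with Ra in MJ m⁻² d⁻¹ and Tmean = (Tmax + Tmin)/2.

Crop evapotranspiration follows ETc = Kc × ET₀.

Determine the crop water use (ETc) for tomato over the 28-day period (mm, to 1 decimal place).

Tmean = (22.2 + 12.5)/2 = 17.35 °C
0.408 Ra = 0.408 × 12.7 = 5.1816 mm/d equivalent
ET₀ = 0.0023 × 5.1816 × (17.35 + 17.8) × √9.7 = 0.0023 × 5.1816 × 35.15 × 3.1145 = 1.3047 mm/d
ETc = Kc × ET₀ = 1.07 × 1.3047 = 1.3960 mm/d
Over 28 days: 1.3960 × 28 = 39.088 mm

39.1 mm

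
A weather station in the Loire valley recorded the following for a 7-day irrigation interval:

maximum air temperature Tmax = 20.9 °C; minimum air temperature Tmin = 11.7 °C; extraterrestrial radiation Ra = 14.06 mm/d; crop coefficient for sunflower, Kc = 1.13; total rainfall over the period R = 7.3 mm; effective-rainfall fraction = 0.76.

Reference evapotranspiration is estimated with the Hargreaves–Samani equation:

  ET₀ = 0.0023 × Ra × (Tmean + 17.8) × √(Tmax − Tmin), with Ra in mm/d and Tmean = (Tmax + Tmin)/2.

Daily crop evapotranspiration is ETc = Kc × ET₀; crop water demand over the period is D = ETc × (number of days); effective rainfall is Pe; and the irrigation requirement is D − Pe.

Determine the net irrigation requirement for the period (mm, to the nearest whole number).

21 mm

Tmean = (20.9 + 11.7)/2 = 16.30 °C
ET₀ = 0.0023 × 14.06 × (16.30 + 17.8) × √9.2 = 0.0023 × 14.06 × 34.10 × 3.0332 = 3.3448 mm/d
ETc = Kc × ET₀ = 1.13 × 3.3448 = 3.7796 mm/d
Crop demand D = ETc × 7 d = 3.7796 × 7 = 26.457 mm
Pe = 0.76 × 7.3 = 5.548 mm
D − Pe = 26.457 − 5.548 = 20.909 mm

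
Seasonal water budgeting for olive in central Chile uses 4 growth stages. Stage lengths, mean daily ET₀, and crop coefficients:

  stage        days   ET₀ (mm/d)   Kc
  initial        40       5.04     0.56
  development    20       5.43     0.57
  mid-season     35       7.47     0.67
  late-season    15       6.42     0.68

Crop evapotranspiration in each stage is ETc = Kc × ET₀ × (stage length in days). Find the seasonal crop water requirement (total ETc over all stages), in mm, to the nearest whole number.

initial: 0.56 × 5.04 × 40 = 112.90 mm
development: 0.57 × 5.43 × 20 = 61.90 mm
mid-season: 0.67 × 7.47 × 35 = 175.17 mm
late-season: 0.68 × 6.42 × 15 = 65.48 mm
Seasonal total = 415.45 mm

415 mm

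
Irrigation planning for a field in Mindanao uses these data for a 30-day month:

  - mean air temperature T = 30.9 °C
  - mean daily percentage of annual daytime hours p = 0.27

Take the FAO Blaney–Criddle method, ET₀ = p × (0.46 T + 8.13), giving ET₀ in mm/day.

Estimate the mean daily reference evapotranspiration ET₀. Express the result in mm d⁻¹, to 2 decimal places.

6.03 mm d⁻¹

ET₀ = 0.27 × (0.46 × 30.9 + 8.13) = 0.27 × 22.344 = 6.0329 mm/d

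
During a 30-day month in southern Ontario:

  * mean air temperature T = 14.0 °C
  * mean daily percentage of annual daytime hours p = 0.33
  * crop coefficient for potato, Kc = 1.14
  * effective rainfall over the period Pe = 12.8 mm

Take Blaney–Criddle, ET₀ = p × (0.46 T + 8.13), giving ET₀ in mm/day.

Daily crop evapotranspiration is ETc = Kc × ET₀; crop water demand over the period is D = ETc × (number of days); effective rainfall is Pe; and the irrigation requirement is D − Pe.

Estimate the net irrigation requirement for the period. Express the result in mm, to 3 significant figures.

ET₀ = 0.33 × (0.46 × 14.0 + 8.13) = 0.33 × 14.570 = 4.8081 mm/d
ETc = Kc × ET₀ = 1.14 × 4.8081 = 5.4812 mm/d
Crop demand D = ETc × 30 d = 5.4812 × 30 = 164.436 mm
D − Pe = 164.436 − 12.8 = 151.636 mm

152 mm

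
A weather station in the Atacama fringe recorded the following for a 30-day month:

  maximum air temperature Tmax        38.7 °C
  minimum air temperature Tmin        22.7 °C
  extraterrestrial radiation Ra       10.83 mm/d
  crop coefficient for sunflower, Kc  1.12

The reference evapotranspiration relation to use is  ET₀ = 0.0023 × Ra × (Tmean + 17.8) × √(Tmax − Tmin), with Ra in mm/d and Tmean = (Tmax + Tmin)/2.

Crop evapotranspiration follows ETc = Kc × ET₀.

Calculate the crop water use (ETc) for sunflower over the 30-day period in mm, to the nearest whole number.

Tmean = (38.7 + 22.7)/2 = 30.70 °C
ET₀ = 0.0023 × 10.83 × (30.70 + 17.8) × √16.0 = 0.0023 × 10.83 × 48.50 × 4.0000 = 4.8323 mm/d
ETc = Kc × ET₀ = 1.12 × 4.8323 = 5.4122 mm/d
Over 30 days: 5.4122 × 30 = 162.366 mm

162 mm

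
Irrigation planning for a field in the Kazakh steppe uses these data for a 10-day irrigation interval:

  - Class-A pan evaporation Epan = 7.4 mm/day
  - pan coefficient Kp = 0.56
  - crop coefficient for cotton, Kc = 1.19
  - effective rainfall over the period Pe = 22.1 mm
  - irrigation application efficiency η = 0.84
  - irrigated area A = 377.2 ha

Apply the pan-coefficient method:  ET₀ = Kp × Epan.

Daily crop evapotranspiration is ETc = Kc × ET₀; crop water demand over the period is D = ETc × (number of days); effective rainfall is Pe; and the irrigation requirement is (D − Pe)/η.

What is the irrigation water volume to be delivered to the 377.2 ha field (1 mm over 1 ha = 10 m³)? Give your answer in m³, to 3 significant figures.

122000 m³

ET₀ = 0.56 × 7.4 = 4.1440 mm/d
ETc = Kc × ET₀ = 1.19 × 4.1440 = 4.9314 mm/d
Crop demand D = ETc × 10 d = 4.9314 × 10 = 49.314 mm
D − Pe = 49.314 − 22.1 = 27.214 mm
Gross irrigation = 27.214 / 0.84 = 32.398 mm
Volume = 32.398 mm × 377.2 ha × 10 = 122205.3 m³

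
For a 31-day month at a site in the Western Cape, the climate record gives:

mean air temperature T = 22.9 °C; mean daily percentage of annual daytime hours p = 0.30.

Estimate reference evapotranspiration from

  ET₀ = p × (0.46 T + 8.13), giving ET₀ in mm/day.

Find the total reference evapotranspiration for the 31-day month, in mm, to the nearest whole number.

ET₀ = 0.30 × (0.46 × 22.9 + 8.13) = 0.30 × 18.664 = 5.5992 mm/d
Monthly total = 5.5992 × 31 = 173.575 mm

174 mm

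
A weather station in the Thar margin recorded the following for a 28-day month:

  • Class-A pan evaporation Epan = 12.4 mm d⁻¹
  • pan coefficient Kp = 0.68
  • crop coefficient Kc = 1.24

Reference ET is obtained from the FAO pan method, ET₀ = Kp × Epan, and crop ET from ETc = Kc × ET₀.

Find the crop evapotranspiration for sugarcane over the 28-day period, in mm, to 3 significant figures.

293 mm

ET₀ = 0.68 × 12.4 = 8.4320 mm/d
ETc = Kc × ET₀ = 1.24 × 8.4320 = 10.4557 mm/d
Over 28 days: 10.4557 × 28 = 292.760 mm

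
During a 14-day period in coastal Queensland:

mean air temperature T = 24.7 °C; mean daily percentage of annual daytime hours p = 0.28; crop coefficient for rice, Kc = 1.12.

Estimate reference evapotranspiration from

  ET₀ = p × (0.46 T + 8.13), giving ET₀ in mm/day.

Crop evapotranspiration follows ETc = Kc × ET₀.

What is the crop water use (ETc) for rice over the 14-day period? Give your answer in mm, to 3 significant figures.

85.6 mm

ET₀ = 0.28 × (0.46 × 24.7 + 8.13) = 0.28 × 19.492 = 5.4578 mm/d
ETc = Kc × ET₀ = 1.12 × 5.4578 = 6.1127 mm/d
Over 14 days: 6.1127 × 14 = 85.578 mm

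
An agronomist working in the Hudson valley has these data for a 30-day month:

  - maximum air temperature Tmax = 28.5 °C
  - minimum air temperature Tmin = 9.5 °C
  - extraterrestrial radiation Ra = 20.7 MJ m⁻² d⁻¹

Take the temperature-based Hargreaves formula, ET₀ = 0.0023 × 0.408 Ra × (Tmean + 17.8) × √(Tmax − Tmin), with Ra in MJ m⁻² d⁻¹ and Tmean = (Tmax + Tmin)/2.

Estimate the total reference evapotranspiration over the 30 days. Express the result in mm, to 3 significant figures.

Tmean = (28.5 + 9.5)/2 = 19.00 °C
0.408 Ra = 0.408 × 20.7 = 8.4456 mm/d equivalent
ET₀ = 0.0023 × 8.4456 × (19.00 + 17.8) × √19.0 = 0.0023 × 8.4456 × 36.80 × 4.3589 = 3.1159 mm/d
Over 30 days: 3.1159 × 30 = 93.477 mm

93.5 mm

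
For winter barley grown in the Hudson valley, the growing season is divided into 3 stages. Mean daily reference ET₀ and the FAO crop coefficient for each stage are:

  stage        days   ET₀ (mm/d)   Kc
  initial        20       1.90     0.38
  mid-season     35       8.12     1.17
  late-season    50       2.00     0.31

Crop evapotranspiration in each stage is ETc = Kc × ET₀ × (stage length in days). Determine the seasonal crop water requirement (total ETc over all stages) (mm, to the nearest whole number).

378 mm

initial: 0.38 × 1.90 × 20 = 14.44 mm
mid-season: 1.17 × 8.12 × 35 = 332.51 mm
late-season: 0.31 × 2.00 × 50 = 31.00 mm
Seasonal total = 377.95 mm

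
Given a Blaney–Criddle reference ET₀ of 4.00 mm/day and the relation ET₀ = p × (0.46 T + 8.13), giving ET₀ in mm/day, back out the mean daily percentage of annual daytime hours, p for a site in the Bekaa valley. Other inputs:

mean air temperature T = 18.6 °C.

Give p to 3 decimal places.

p = ET₀ / (0.46 T + 8.13) = 4.00 / (0.46 × 18.6 + 8.13) = 4.00 / 16.686 = 0.2397

0.240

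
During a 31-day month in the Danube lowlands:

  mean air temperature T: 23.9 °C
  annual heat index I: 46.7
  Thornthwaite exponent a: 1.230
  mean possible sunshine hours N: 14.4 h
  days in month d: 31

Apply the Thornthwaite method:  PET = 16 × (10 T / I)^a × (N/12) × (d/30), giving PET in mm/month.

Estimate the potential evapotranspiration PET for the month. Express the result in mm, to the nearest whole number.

148 mm

10T/I = 10 × 23.9 / 46.7 = 5.1178
(10T/I)^a = 5.1178^1.230 = 7.4503
Uncorrected PET = 16 × 7.4503 = 119.205 mm
Correction = (N/12)(d/30) = (14.4/12)(31/30) = 1.2400
PET = 119.205 × 1.2400 = 147.814 mm/month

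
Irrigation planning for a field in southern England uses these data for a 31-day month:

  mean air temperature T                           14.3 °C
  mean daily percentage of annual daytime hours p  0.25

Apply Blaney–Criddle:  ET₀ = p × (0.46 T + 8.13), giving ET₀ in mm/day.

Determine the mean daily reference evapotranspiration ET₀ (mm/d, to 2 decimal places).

ET₀ = 0.25 × (0.46 × 14.3 + 8.13) = 0.25 × 14.708 = 3.6770 mm/d

3.68 mm/d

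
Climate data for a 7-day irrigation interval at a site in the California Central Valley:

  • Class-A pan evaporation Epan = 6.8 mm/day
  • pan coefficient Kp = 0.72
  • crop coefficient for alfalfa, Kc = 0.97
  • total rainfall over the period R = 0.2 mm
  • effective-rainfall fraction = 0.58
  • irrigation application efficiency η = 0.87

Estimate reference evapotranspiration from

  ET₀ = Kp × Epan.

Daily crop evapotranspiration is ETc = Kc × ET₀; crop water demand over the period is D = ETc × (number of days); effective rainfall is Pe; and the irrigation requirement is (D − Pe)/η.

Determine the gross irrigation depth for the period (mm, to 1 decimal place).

ET₀ = 0.72 × 6.8 = 4.8960 mm/d
ETc = Kc × ET₀ = 0.97 × 4.8960 = 4.7491 mm/d
Crop demand D = ETc × 7 d = 4.7491 × 7 = 33.244 mm
Pe = 0.58 × 0.2 = 0.116 mm
D − Pe = 33.244 − 0.116 = 33.128 mm
Gross irrigation = 33.128 / 0.87 = 38.078 mm

38.1 mm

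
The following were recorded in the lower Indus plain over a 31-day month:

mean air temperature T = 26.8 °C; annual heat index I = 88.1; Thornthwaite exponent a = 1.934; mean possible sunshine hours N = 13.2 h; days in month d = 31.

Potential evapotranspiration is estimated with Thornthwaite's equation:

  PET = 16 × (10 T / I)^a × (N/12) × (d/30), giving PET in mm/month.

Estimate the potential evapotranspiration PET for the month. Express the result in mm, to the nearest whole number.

156 mm

10T/I = 10 × 26.8 / 88.1 = 3.0420
(10T/I)^a = 3.0420^1.934 = 8.5986
Uncorrected PET = 16 × 8.5986 = 137.578 mm
Correction = (N/12)(d/30) = (13.2/12)(31/30) = 1.1367
PET = 137.578 × 1.1367 = 156.385 mm/month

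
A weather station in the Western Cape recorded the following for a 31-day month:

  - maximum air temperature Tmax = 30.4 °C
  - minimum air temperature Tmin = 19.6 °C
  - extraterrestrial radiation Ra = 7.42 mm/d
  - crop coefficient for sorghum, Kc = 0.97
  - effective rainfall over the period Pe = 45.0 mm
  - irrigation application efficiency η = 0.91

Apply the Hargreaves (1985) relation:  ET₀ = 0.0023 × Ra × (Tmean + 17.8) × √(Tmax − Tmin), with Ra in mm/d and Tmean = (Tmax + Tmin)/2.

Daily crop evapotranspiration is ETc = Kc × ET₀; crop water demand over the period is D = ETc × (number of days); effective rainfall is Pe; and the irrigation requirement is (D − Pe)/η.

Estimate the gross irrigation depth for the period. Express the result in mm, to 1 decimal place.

29.9 mm

Tmean = (30.4 + 19.6)/2 = 25.00 °C
ET₀ = 0.0023 × 7.42 × (25.00 + 17.8) × √10.8 = 0.0023 × 7.42 × 42.80 × 3.2863 = 2.4004 mm/d
ETc = Kc × ET₀ = 0.97 × 2.4004 = 2.3284 mm/d
Crop demand D = ETc × 31 d = 2.3284 × 31 = 72.180 mm
D − Pe = 72.180 − 45.0 = 27.180 mm
Gross irrigation = 27.180 / 0.91 = 29.868 mm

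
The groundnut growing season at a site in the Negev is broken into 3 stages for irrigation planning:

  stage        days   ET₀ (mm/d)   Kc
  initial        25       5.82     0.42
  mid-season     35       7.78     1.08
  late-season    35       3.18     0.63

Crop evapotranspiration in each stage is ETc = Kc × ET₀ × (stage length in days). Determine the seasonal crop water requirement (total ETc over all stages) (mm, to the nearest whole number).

425 mm

initial: 0.42 × 5.82 × 25 = 61.11 mm
mid-season: 1.08 × 7.78 × 35 = 294.08 mm
late-season: 0.63 × 3.18 × 35 = 70.12 mm
Seasonal total = 425.31 mm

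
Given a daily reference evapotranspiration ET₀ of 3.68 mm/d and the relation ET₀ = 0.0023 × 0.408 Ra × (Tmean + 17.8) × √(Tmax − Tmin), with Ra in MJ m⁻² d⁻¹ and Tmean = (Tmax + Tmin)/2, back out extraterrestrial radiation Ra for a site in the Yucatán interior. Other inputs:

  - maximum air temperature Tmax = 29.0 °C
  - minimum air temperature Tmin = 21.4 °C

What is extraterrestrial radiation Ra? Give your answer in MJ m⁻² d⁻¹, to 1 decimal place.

33.1 MJ m⁻² d⁻¹

Tmean = (29.0+21.4)/2 = 25.20 °C; ΔT = 7.6
Ra = ET₀ / [0.0023 × 0.408 × (Tmean+17.8) × √ΔT]
   = 3.68 / (0.0023 × 0.408 × 43.00 × 2.7568) = 33.082 MJ m⁻² d⁻¹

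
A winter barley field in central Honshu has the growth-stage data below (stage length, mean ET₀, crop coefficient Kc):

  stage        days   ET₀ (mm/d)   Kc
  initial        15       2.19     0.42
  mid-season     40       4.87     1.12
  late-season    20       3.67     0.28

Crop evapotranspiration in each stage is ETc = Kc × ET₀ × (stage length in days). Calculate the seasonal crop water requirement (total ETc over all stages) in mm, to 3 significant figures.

253 mm

initial: 0.42 × 2.19 × 15 = 13.80 mm
mid-season: 1.12 × 4.87 × 40 = 218.18 mm
late-season: 0.28 × 3.67 × 20 = 20.55 mm
Seasonal total = 252.53 mm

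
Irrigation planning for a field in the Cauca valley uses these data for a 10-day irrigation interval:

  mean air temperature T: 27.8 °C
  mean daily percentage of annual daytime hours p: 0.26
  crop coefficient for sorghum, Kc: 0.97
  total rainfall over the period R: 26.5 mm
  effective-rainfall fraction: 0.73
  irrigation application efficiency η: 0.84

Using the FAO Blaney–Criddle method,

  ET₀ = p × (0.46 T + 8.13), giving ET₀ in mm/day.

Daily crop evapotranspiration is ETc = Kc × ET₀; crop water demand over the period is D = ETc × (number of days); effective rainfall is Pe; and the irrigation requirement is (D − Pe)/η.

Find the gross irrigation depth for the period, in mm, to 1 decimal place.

ET₀ = 0.26 × (0.46 × 27.8 + 8.13) = 0.26 × 20.918 = 5.4387 mm/d
ETc = Kc × ET₀ = 0.97 × 5.4387 = 5.2755 mm/d
Crop demand D = ETc × 10 d = 5.2755 × 10 = 52.755 mm
Pe = 0.73 × 26.5 = 19.345 mm
D − Pe = 52.755 − 19.345 = 33.410 mm
Gross irrigation = 33.410 / 0.84 = 39.774 mm

39.8 mm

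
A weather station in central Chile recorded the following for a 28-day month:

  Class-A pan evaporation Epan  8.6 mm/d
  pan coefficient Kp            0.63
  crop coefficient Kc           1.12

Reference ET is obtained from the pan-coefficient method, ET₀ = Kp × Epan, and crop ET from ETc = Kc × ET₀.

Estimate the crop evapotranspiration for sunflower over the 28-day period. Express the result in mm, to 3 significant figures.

170 mm

ET₀ = 0.63 × 8.6 = 5.4180 mm/d
ETc = Kc × ET₀ = 1.12 × 5.4180 = 6.0682 mm/d
Over 28 days: 6.0682 × 28 = 169.910 mm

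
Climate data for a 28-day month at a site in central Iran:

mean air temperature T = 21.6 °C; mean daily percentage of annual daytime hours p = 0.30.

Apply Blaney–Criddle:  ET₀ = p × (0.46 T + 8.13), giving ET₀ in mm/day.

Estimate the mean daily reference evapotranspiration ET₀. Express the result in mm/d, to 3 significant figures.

ET₀ = 0.30 × (0.46 × 21.6 + 8.13) = 0.30 × 18.066 = 5.4198 mm/d

5.42 mm/d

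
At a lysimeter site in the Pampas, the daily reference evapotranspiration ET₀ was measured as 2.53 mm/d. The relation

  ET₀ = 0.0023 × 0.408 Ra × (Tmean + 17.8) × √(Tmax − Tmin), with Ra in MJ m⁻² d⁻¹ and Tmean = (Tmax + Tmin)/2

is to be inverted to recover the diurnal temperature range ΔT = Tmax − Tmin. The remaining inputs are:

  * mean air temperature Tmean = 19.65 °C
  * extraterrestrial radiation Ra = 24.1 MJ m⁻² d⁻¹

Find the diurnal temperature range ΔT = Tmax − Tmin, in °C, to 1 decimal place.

8.9 °C

√ΔT = ET₀ / [0.0023 × 0.408 × Ra × (Tmean+17.8)] = 2.53 / (0.0023 × 9.8328 × 37.45) = 2.9872
ΔT = 2.9872² = 8.923 °C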